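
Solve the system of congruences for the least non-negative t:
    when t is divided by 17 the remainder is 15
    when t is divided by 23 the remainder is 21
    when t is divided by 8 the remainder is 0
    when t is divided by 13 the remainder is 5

17984

The moduli are pairwise coprime; N = 17·23·8·13 = 40664.
N/17 = 2392; 2392 ≡ 12 (mod 17); 12·10 ≡ 1, so inverse 10.
N/23 = 1768; 1768 ≡ 20 (mod 23); 20·15 ≡ 1, so inverse 15.
N/8 = 5083; 5083 ≡ 3 (mod 8); 3·3 ≡ 1, so inverse 3.
N/13 = 3128; 3128 ≡ 8 (mod 13); 8·5 ≡ 1, so inverse 5.
t ≡ 15·2392·10 + 21·1768·15 + 0·5083·3 + 5·3128·5 = 993920.
993920 mod 40664 = 17984.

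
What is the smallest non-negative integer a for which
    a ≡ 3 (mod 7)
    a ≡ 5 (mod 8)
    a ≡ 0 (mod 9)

45

The moduli are pairwise coprime; N = 7·8·9 = 504.
N/7 = 72; 72 ≡ 2 (mod 7); 2·4 ≡ 1, so inverse 4.
N/8 = 63; 63 ≡ 7 (mod 8); 7·7 ≡ 1, so inverse 7.
N/9 = 56; 56 ≡ 2 (mod 9); 2·5 ≡ 1, so inverse 5.
a ≡ 3·72·4 + 5·63·7 + 0·56·5 = 3069.
3069 mod 504 = 45.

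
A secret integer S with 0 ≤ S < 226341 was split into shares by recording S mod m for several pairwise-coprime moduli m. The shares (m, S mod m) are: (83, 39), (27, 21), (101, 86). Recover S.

176331

Combine the congruences pairwise.
From S ≡ 39 (mod 83) write S = 39 + 83t. Substituting into S ≡ 21 (mod 27) gives 83t ≡ 9 (mod 27), and since 2⁻¹ ≡ 14 (mod 27), t ≡ 18. Hence S ≡ 39 + 83·18 = 1533 (mod 2241).
From S ≡ 1533 (mod 2241) write S = 1533 + 2241t. Substituting into S ≡ 86 (mod 101) gives 2241t ≡ 68 (mod 101), and since 19⁻¹ ≡ 16 (mod 101), t ≡ 78. Hence S ≡ 1533 + 2241·78 = 176331 (mod 226341).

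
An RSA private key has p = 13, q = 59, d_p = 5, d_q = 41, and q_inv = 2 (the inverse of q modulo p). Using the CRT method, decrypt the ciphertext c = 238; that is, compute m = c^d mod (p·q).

m₁ = c^(d_p) mod p: c ≡ 4 (mod 13), and 4^5 mod 13 = 10.
m₂ = c^(d_q) mod q: c ≡ 2 (mod 59), and 2^41 mod 59 = 34.
h = q_inv·(m₁ − m₂) mod p = 2·(10 − 34) mod 13 = 4.
m = m₂ + h·q = 34 + 4·59 = 270.

270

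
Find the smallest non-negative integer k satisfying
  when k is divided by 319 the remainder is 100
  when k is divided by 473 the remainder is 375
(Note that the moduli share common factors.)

10308

Combine the congruences pairwise.
gcd(319, 473) = 11 and 11 | (375 − 100), so the pair is consistent; merging gives k ≡ 10308 (mod 13717), where 13717 = lcm(319, 473).
The solution is unique modulo lcm(319, 473) = 13717.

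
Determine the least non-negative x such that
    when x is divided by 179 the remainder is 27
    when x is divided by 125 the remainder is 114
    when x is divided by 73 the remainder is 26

Combine the congruences pairwise.
From x ≡ 27 (mod 179) write x = 27 + 179t. Substituting into x ≡ 114 (mod 125) gives 179t ≡ 87 (mod 125), and since 54⁻¹ ≡ 44 (mod 125), t ≡ 78. Hence x ≡ 27 + 179·78 = 13989 (mod 22375).
From x ≡ 13989 (mod 22375) write x = 13989 + 22375t. Substituting into x ≡ 26 (mod 73) gives 22375t ≡ 53 (mod 73), and since 37⁻¹ ≡ 2 (mod 73), t ≡ 33. Hence x ≡ 13989 + 22375·33 = 752364 (mod 1633375).

752364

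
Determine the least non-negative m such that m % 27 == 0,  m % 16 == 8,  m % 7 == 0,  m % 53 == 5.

31752

From m ≡ 0 (mod 27) write m = 0 + 27t. Substituting into m ≡ 8 (mod 16) gives 27t ≡ 8 (mod 16), and since 11⁻¹ ≡ 3 (mod 16), t ≡ 8. Hence m ≡ 0 + 27·8 = 216 (mod 432).
From m ≡ 216 (mod 432) write m = 216 + 432t. Substituting into m ≡ 0 (mod 7) gives 432t ≡ 1 (mod 7), and since 5⁻¹ ≡ 3 (mod 7), t ≡ 3. Hence m ≡ 216 + 432·3 = 1512 (mod 3024).
From m ≡ 1512 (mod 3024) write m = 1512 + 3024t. Substituting into m ≡ 5 (mod 53) gives 3024t ≡ 30 (mod 53), and since 3⁻¹ ≡ 18 (mod 53), t ≡ 10. Hence m ≡ 1512 + 3024·10 = 31752 (mod 160272).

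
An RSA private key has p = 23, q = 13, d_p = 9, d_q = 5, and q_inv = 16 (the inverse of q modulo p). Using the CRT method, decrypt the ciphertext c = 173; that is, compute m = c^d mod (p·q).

m₁ = c^(d_p) mod p: c ≡ 12 (mod 23), and 12^9 mod 23 = 4.
m₂ = c^(d_q) mod q: c ≡ 4 (mod 13), and 4^5 mod 13 = 10.
h = q_inv·(m₁ − m₂) mod p = 16·(4 − 10) mod 23 = 19.
m = m₂ + h·q = 10 + 19·13 = 257.

257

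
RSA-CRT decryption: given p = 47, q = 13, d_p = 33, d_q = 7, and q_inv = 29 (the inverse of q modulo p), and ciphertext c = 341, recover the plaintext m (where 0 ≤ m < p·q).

55

m₁ = c^(d_p) mod p: c ≡ 12 (mod 47), and 12^33 mod 47 = 8.
m₂ = c^(d_q) mod q: c ≡ 3 (mod 13), and 3^7 mod 13 = 3.
h = q_inv·(m₁ − m₂) mod p = 29·(8 − 3) mod 47 = 4.
m = m₂ + h·q = 3 + 4·13 = 55.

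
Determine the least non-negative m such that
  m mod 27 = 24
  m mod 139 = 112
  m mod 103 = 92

From m ≡ 24 (mod 27) write m = 24 + 27t. Substituting into m ≡ 112 (mod 139) gives 27t ≡ 88 (mod 139), and since 27⁻¹ ≡ 103 (mod 139), t ≡ 29. Hence m ≡ 24 + 27·29 = 807 (mod 3753).
From m ≡ 807 (mod 3753) write m = 807 + 3753t. Substituting into m ≡ 92 (mod 103) gives 3753t ≡ 6 (mod 103), and since 45⁻¹ ≡ 87 (mod 103), t ≡ 7. Hence m ≡ 807 + 3753·7 = 27078 (mod 386559).

27078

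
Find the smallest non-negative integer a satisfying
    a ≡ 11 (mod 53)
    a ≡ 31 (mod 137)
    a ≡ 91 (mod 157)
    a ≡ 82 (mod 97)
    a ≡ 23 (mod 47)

4282592083

The moduli are pairwise coprime; N = 53·137·157·97·47 = 5197155143.
N/53 = 98059531; 98059531 ≡ 44 (mod 53); 44·47 ≡ 1, so inverse 47.
N/137 = 37935439; 37935439 ≡ 2 (mod 137); 2·69 ≡ 1, so inverse 69.
N/157 = 33102899; 33102899 ≡ 77 (mod 157); 77·104 ≡ 1, so inverse 104.
N/97 = 53578919; 53578919 ≡ 96 (mod 97); 96·96 ≡ 1, so inverse 96.
N/47 = 110577769; 110577769 ≡ 23 (mod 47); 23·45 ≡ 1, so inverse 45.
a ≡ 11·98059531·47 + 31·37935439·69 + 91·33102899·104 + 82·53578919·96 + 23·110577769·45 = 981347758967.
981347758967 mod 5197155143 = 4282592083.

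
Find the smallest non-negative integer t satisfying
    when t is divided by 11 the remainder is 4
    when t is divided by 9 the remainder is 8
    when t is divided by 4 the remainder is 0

224

From t ≡ 4 (mod 11) write t = 4 + 11s. Substituting into t ≡ 8 (mod 9) gives 11s ≡ 4 (mod 9), and since 2⁻¹ ≡ 5 (mod 9), s ≡ 2. Hence t ≡ 4 + 11·2 = 26 (mod 99).
From t ≡ 26 (mod 99) write t = 26 + 99s. Substituting into t ≡ 0 (mod 4) gives 99s ≡ 2 (mod 4), and since 3⁻¹ ≡ 3 (mod 4), s ≡ 2. Hence t ≡ 26 + 99·2 = 224 (mod 396).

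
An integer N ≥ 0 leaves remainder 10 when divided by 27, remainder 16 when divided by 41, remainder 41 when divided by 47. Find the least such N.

From N ≡ 10 (mod 27) write N = 10 + 27t. Substituting into N ≡ 16 (mod 41) gives 27t ≡ 6 (mod 41), and since 27⁻¹ ≡ 38 (mod 41), t ≡ 23. Hence N ≡ 10 + 27·23 = 631 (mod 1107).
From N ≡ 631 (mod 1107) write N = 631 + 1107t. Substituting into N ≡ 41 (mod 47) gives 1107t ≡ 21 (mod 47), and since 26⁻¹ ≡ 38 (mod 47), t ≡ 46. Hence N ≡ 631 + 1107·46 = 51553 (mod 52029).

51553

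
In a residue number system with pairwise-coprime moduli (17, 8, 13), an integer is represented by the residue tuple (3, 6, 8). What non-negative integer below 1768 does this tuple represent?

190

Combine the congruences pairwise.
From x ≡ 3 (mod 17) write x = 3 + 17t. Substituting into x ≡ 6 (mod 8) gives 17t ≡ 3 (mod 8), and since 1⁻¹ ≡ 1 (mod 8), t ≡ 3. Hence x ≡ 3 + 17·3 = 54 (mod 136).
From x ≡ 54 (mod 136) write x = 54 + 136t. Substituting into x ≡ 8 (mod 13) gives 136t ≡ 6 (mod 13), and since 6⁻¹ ≡ 11 (mod 13), t ≡ 1. Hence x ≡ 54 + 136·1 = 190 (mod 1768).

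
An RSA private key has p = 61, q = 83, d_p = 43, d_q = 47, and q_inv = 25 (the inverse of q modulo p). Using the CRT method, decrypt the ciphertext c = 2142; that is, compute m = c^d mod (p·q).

4886

m₁ = c^(d_p) mod p: c ≡ 7 (mod 61), and 7^43 mod 61 = 6.
m₂ = c^(d_q) mod q: c ≡ 67 (mod 83), and 67^47 mod 83 = 72.
h = q_inv·(m₁ − m₂) mod p = 25·(6 − 72) mod 61 = 58.
m = m₂ + h·q = 72 + 58·83 = 4886.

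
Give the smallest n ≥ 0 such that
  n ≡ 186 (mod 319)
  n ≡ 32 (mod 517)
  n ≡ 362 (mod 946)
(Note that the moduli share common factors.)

481876

Combine the congruences pairwise.
gcd(319, 517) = 11 and 11 | (32 − 186), so the pair is consistent; merging gives n ≡ 2100 (mod 14993), where 14993 = lcm(319, 517).
gcd(14993, 946) = 11 and 11 | (362 − 2100), so the pair is consistent; merging gives n ≡ 481876 (mod 1289398), where 1289398 = lcm(14993, 946).
The solution is unique modulo lcm(319, 517, 946) = 1289398.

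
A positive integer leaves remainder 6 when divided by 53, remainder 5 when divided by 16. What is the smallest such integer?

165

Combine the congruences pairwise.
From N ≡ 6 (mod 53) write N = 6 + 53t. Substituting into N ≡ 5 (mod 16) gives 53t ≡ 15 (mod 16), and since 5⁻¹ ≡ 13 (mod 16), t ≡ 3. Hence N ≡ 6 + 53·3 = 165 (mod 848).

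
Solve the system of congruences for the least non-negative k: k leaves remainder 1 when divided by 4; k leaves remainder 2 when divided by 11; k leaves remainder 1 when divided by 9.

From k ≡ 1 (mod 4) write k = 1 + 4t. Substituting into k ≡ 2 (mod 11) gives 4t ≡ 1 (mod 11), and since 4⁻¹ ≡ 3 (mod 11), t ≡ 3. Hence k ≡ 1 + 4·3 = 13 (mod 44).
From k ≡ 13 (mod 44) write k = 13 + 44t. Substituting into k ≡ 1 (mod 9) gives 44t ≡ 6 (mod 9), and since 8⁻¹ ≡ 8 (mod 9), t ≡ 3. Hence k ≡ 13 + 44·3 = 145 (mod 396).

145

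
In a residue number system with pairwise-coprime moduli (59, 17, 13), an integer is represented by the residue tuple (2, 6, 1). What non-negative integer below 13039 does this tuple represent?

7554

The moduli are pairwise coprime; N = 59·17·13 = 13039.
N/59 = 221; 221 ≡ 44 (mod 59); 44·55 ≡ 1, so inverse 55.
N/17 = 767; 767 ≡ 2 (mod 17); 2·9 ≡ 1, so inverse 9.
N/13 = 1003; 1003 ≡ 2 (mod 13); 2·7 ≡ 1, so inverse 7.
x ≡ 2·221·55 + 6·767·9 + 1·1003·7 = 72749.
72749 mod 13039 = 7554.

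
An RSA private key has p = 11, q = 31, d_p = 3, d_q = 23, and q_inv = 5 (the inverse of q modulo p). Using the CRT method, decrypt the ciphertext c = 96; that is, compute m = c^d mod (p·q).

259

m₁ = c^(d_p) mod p: c ≡ 8 (mod 11), and 8^3 mod 11 = 6.
m₂ = c^(d_q) mod q: c ≡ 3 (mod 31), and 3^23 mod 31 = 11.
h = q_inv·(m₁ − m₂) mod p = 5·(6 − 11) mod 11 = 8.
m = m₂ + h·q = 11 + 8·31 = 259.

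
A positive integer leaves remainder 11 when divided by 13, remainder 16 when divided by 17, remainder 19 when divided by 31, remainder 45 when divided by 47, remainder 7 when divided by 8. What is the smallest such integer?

705703

The moduli are pairwise coprime; M = 13·17·31·47·8 = 2575976.
M/13 = 198152; 198152 ≡ 6 (mod 13); 6·11 ≡ 1, so inverse 11.
M/17 = 151528; 151528 ≡ 7 (mod 17); 7·5 ≡ 1, so inverse 5.
M/31 = 83096; 83096 ≡ 16 (mod 31); 16·2 ≡ 1, so inverse 2.
M/47 = 54808; 54808 ≡ 6 (mod 47); 6·8 ≡ 1, so inverse 8.
M/8 = 321997; 321997 ≡ 5 (mod 8); 5·5 ≡ 1, so inverse 5.
N ≡ 11·198152·11 + 16·151528·5 + 19·83096·2 + 45·54808·8 + 7·321997·5 = 70257055.
70257055 mod 2575976 = 705703.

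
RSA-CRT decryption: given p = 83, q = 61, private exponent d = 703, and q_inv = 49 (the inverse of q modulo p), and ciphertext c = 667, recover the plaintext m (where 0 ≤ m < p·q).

2970

d_p = d mod (p−1) = 703 mod 82 = 47; d_q = d mod (q−1) = 43.
m₁ = c^(d_p) mod p: c ≡ 3 (mod 83), and 3^47 mod 83 = 65.
m₂ = c^(d_q) mod q: c ≡ 57 (mod 61), and 57^43 mod 61 = 42.
h = q_inv·(m₁ − m₂) mod p = 49·(65 − 42) mod 83 = 48.
m = m₂ + h·q = 42 + 48·61 = 2970.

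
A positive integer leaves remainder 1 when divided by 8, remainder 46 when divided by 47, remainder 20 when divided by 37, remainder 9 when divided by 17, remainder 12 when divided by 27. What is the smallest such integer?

Combine the congruences pairwise.
From k ≡ 1 (mod 8) write k = 1 + 8t. Substituting into k ≡ 46 (mod 47) gives 8t ≡ 45 (mod 47), and since 8⁻¹ ≡ 6 (mod 47), t ≡ 35. Hence k ≡ 1 + 8·35 = 281 (mod 376).
From k ≡ 281 (mod 376) write k = 281 + 376t. Substituting into k ≡ 20 (mod 37) gives 376t ≡ 35 (mod 37), and since 6⁻¹ ≡ 31 (mod 37), t ≡ 12. Hence k ≡ 281 + 376·12 = 4793 (mod 13912).
From k ≡ 4793 (mod 13912) write k = 4793 + 13912t. Substituting into k ≡ 9 (mod 17) gives 13912t ≡ 10 (mod 17), and since 6⁻¹ ≡ 3 (mod 17), t ≡ 13. Hence k ≡ 4793 + 13912·13 = 185649 (mod 236504).
From k ≡ 185649 (mod 236504) write k = 185649 + 236504t. Substituting into k ≡ 12 (mod 27) gives 236504t ≡ 15 (mod 27), and since 11⁻¹ ≡ 5 (mod 27), t ≡ 21. Hence k ≡ 185649 + 236504·21 = 5152233 (mod 6385608).

5152233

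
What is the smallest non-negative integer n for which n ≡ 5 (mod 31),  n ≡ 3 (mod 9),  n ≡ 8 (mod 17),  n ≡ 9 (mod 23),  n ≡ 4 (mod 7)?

The moduli are pairwise coprime; M = 31·9·17·23·7 = 763623.
M/31 = 24633; 24633 ≡ 19 (mod 31); 19·18 ≡ 1, so inverse 18.
M/9 = 84847; 84847 ≡ 4 (mod 9); 4·7 ≡ 1, so inverse 7.
M/17 = 44919; 44919 ≡ 5 (mod 17); 5·7 ≡ 1, so inverse 7.
M/23 = 33201; 33201 ≡ 12 (mod 23); 12·2 ≡ 1, so inverse 2.
M/7 = 109089; 109089 ≡ 1 (mod 7), inverse 1.
n ≡ 5·24633·18 + 3·84847·7 + 8·44919·7 + 9·33201·2 + 4·109089·1 = 7548195.
7548195 mod 763623 = 675588.

675588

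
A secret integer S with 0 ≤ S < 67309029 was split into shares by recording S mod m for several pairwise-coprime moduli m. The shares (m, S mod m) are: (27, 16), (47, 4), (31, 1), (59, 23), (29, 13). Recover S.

Combine the congruences pairwise.
From S ≡ 16 (mod 27) write S = 16 + 27t. Substituting into S ≡ 4 (mod 47) gives 27t ≡ 35 (mod 47), and since 27⁻¹ ≡ 7 (mod 47), t ≡ 10. Hence S ≡ 16 + 27·10 = 286 (mod 1269).
From S ≡ 286 (mod 1269) write S = 286 + 1269t. Substituting into S ≡ 1 (mod 31) gives 1269t ≡ 25 (mod 31), and since 29⁻¹ ≡ 15 (mod 31), t ≡ 3. Hence S ≡ 286 + 1269·3 = 4093 (mod 39339).
From S ≡ 4093 (mod 39339) write S = 4093 + 39339t. Substituting into S ≡ 23 (mod 59) gives 39339t ≡ 1 (mod 59), and since 45⁻¹ ≡ 21 (mod 59), t ≡ 21. Hence S ≡ 4093 + 39339·21 = 830212 (mod 2321001).
From S ≡ 830212 (mod 2321001) write S = 830212 + 2321001t. Substituting into S ≡ 13 (mod 29) gives 2321001t ≡ 13 (mod 29), and since 15⁻¹ ≡ 2 (mod 29), t ≡ 26. Hence S ≡ 830212 + 2321001·26 = 61176238 (mod 67309029).

61176238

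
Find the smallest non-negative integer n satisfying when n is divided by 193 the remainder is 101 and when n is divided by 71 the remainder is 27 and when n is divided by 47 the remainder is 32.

From n ≡ 101 (mod 193) write n = 101 + 193t. Substituting into n ≡ 27 (mod 71) gives 193t ≡ 68 (mod 71), and since 51⁻¹ ≡ 39 (mod 71), t ≡ 25. Hence n ≡ 101 + 193·25 = 4926 (mod 13703).
From n ≡ 4926 (mod 13703) write n = 4926 + 13703t. Substituting into n ≡ 32 (mod 47) gives 13703t ≡ 41 (mod 47), and since 26⁻¹ ≡ 38 (mod 47), t ≡ 7. Hence n ≡ 4926 + 13703·7 = 100847 (mod 644041).

100847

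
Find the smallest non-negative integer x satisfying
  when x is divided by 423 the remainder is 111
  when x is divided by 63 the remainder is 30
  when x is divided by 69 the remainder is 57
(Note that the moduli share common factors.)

Combine the congruences pairwise.
gcd(423, 63) = 9 and 9 | (30 − 111), so the pair is consistent; merging gives x ≡ 534 (mod 2961), where 2961 = lcm(423, 63).
gcd(2961, 69) = 3 and 3 | (57 − 534), so the pair is consistent; merging gives x ≡ 65676 (mod 68103), where 68103 = lcm(2961, 69).
The solution is unique modulo lcm(423, 63, 69) = 68103.

65676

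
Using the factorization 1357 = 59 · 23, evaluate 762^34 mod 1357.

647

Mod 59: 762 ≡ 54; 54^34 ≡ 57 (mod 59).
Mod 23: 762 ≡ 3; by Fermat, exponent reduces to 34 mod 22 = 12; 3^12 ≡ 3 (mod 23).
Combine by CRT: x ≡ 57 (mod 59), x ≡ 3 (mod 23) ⇒ x ≡ 647 (mod 1357).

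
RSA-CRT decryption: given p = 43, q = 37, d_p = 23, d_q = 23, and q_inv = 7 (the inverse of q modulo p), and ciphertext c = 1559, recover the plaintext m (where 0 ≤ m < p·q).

723

m₁ = c^(d_p) mod p: c ≡ 11 (mod 43), and 11^23 mod 43 = 35.
m₂ = c^(d_q) mod q: c ≡ 5 (mod 37), and 5^23 mod 37 = 20.
h = q_inv·(m₁ − m₂) mod p = 7·(35 − 20) mod 43 = 19.
m = m₂ + h·q = 20 + 19·37 = 723.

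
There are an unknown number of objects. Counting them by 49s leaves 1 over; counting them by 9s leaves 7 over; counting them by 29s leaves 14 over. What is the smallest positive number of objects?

From N ≡ 1 (mod 49) write N = 1 + 49t. Substituting into N ≡ 7 (mod 9) gives 49t ≡ 6 (mod 9), and since 4⁻¹ ≡ 7 (mod 9), t ≡ 6. Hence N ≡ 1 + 49·6 = 295 (mod 441).
From N ≡ 295 (mod 441) write N = 295 + 441t. Substituting into N ≡ 14 (mod 29) gives 441t ≡ 9 (mod 29), and since 6⁻¹ ≡ 5 (mod 29), t ≡ 16. Hence N ≡ 295 + 441·16 = 7351 (mod 12789).

7351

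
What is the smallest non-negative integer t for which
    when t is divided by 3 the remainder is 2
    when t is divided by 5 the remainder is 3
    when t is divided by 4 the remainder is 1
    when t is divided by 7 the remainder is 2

233

From t ≡ 2 (mod 3) write t = 2 + 3s. Substituting into t ≡ 3 (mod 5) gives 3s ≡ 1 (mod 5), and since 3⁻¹ ≡ 2 (mod 5), s ≡ 2. Hence t ≡ 2 + 3·2 = 8 (mod 15).
From t ≡ 8 (mod 15) write t = 8 + 15s. Substituting into t ≡ 1 (mod 4) gives 15s ≡ 1 (mod 4), and since 3⁻¹ ≡ 3 (mod 4), s ≡ 3. Hence t ≡ 8 + 15·3 = 53 (mod 60).
From t ≡ 53 (mod 60) write t = 53 + 60s. Substituting into t ≡ 2 (mod 7) gives 60s ≡ 5 (mod 7), and since 4⁻¹ ≡ 2 (mod 7), s ≡ 3. Hence t ≡ 53 + 60·3 = 233 (mod 420).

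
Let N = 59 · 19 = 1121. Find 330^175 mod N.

Mod 59: 330 ≡ 35; by Fermat, exponent reduces to 175 mod 58 = 1; 35^1 ≡ 35 (mod 59).
Mod 19: 330 ≡ 7; by Fermat, exponent reduces to 175 mod 18 = 13; 7^13 ≡ 7 (mod 19).
Combine by CRT: x ≡ 35 (mod 59), x ≡ 7 (mod 19) ⇒ x ≡ 330 (mod 1121).

330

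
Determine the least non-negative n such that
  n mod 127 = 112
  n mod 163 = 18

From n ≡ 112 (mod 127) write n = 112 + 127t. Substituting into n ≡ 18 (mod 163) gives 127t ≡ 69 (mod 163), and since 127⁻¹ ≡ 86 (mod 163), t ≡ 66. Hence n ≡ 112 + 127·66 = 8494 (mod 20701).

8494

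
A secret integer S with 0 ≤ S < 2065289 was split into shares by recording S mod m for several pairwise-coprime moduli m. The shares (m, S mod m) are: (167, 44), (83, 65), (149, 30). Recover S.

From S ≡ 44 (mod 167) write S = 44 + 167t. Substituting into S ≡ 65 (mod 83) gives 167t ≡ 21 (mod 83), and since 1⁻¹ ≡ 1 (mod 83), t ≡ 21. Hence S ≡ 44 + 167·21 = 3551 (mod 13861).
From S ≡ 3551 (mod 13861) write S = 3551 + 13861t. Substituting into S ≡ 30 (mod 149) gives 13861t ≡ 55 (mod 149), and since 4⁻¹ ≡ 112 (mod 149), t ≡ 51. Hence S ≡ 3551 + 13861·51 = 710462 (mod 2065289).

710462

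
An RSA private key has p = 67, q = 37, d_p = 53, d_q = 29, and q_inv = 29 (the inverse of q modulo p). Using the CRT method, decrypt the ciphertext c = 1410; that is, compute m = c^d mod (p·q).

1057

m₁ = c^(d_p) mod p: c ≡ 3 (mod 67), and 3^53 mod 67 = 52.
m₂ = c^(d_q) mod q: c ≡ 4 (mod 37), and 4^29 mod 37 = 21.
h = q_inv·(m₁ − m₂) mod p = 29·(52 − 21) mod 67 = 28.
m = m₂ + h·q = 21 + 28·37 = 1057.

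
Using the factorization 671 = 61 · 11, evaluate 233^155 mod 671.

560

Mod 61: 233 ≡ 50; by Fermat, exponent reduces to 155 mod 60 = 35; 50^35 ≡ 11 (mod 61).
Mod 11: 233 ≡ 2; by Fermat, exponent reduces to 155 mod 10 = 5; 2^5 ≡ 10 (mod 11).
Combine by CRT: x ≡ 11 (mod 61), x ≡ 10 (mod 11) ⇒ x ≡ 560 (mod 671).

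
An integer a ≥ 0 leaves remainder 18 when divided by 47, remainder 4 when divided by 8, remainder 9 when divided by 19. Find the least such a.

4436

The moduli are pairwise coprime; N = 47·8·19 = 7144.
N/47 = 152; 152 ≡ 11 (mod 47); 11·30 ≡ 1, so inverse 30.
N/8 = 893; 893 ≡ 5 (mod 8); 5·5 ≡ 1, so inverse 5.
N/19 = 376; 376 ≡ 15 (mod 19); 15·14 ≡ 1, so inverse 14.
a ≡ 18·152·30 + 4·893·5 + 9·376·14 = 147316.
147316 mod 7144 = 4436.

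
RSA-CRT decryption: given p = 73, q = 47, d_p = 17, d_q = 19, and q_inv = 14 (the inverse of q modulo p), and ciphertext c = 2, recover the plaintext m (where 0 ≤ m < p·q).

m₁ = c^(d_p) mod p: c ≡ 2 (mod 73), and 2^17 mod 73 = 37.
m₂ = c^(d_q) mod q: c ≡ 2 (mod 47), and 2^19 mod 47 = 3.
h = q_inv·(m₁ − m₂) mod p = 14·(37 − 3) mod 73 = 38.
m = m₂ + h·q = 3 + 38·47 = 1789.

1789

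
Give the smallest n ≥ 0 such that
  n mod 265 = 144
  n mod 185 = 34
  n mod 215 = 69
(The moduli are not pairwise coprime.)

96604

gcd(265, 185) = 5 and 5 | (34 − 144), so the pair is consistent; merging gives n ≡ 8359 (mod 9805), where 9805 = lcm(265, 185).
gcd(9805, 215) = 5 and 5 | (69 − 8359), so the pair is consistent; merging gives n ≡ 96604 (mod 421615), where 421615 = lcm(9805, 215).
The solution is unique modulo lcm(265, 185, 215) = 421615.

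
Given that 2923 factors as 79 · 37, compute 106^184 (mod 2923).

255

Mod 79: 106 ≡ 27; by Fermat, exponent reduces to 184 mod 78 = 28; 27^28 ≡ 18 (mod 79).
Mod 37: 106 ≡ 32; by Fermat, exponent reduces to 184 mod 36 = 4; 32^4 ≡ 33 (mod 37).
Combine by CRT: x ≡ 18 (mod 79), x ≡ 33 (mod 37) ⇒ x ≡ 255 (mod 2923).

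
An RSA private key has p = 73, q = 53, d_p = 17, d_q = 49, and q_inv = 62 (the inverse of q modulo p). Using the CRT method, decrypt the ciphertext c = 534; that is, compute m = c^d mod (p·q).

m₁ = c^(d_p) mod p: c ≡ 23 (mod 73), and 23^17 mod 73 = 19.
m₂ = c^(d_q) mod q: c ≡ 4 (mod 53), and 4^49 mod 53 = 29.
h = q_inv·(m₁ − m₂) mod p = 62·(19 − 29) mod 73 = 37.
m = m₂ + h·q = 29 + 37·53 = 1990.

1990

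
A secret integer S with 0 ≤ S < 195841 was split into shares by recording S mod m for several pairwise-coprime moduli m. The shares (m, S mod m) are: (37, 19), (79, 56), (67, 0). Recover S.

61439

From S ≡ 19 (mod 37) write S = 19 + 37t. Substituting into S ≡ 56 (mod 79) gives 37t ≡ 37 (mod 79), and since 37⁻¹ ≡ 47 (mod 79), t ≡ 1. Hence S ≡ 19 + 37·1 = 56 (mod 2923).
From S ≡ 56 (mod 2923) write S = 56 + 2923t. Substituting into S ≡ 0 (mod 67) gives 2923t ≡ 11 (mod 67), and since 42⁻¹ ≡ 8 (mod 67), t ≡ 21. Hence S ≡ 56 + 2923·21 = 61439 (mod 195841).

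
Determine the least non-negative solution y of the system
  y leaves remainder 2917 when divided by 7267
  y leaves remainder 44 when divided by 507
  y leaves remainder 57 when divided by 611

664214

Combine the congruences pairwise.
gcd(7267, 507) = 169 and 169 | (44 − 2917), so the pair is consistent; merging gives y ≡ 10184 (mod 21801), where 21801 = lcm(7267, 507).
gcd(21801, 611) = 13 and 13 | (57 − 10184), so the pair is consistent; merging gives y ≡ 664214 (mod 1024647), where 1024647 = lcm(21801, 611).
The solution is unique modulo lcm(7267, 507, 611) = 1024647.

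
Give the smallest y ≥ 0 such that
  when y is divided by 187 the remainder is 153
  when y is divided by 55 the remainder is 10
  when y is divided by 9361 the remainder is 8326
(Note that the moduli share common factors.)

373405

gcd(187, 55) = 11 and 11 | (10 − 153), so the pair is consistent; merging gives y ≡ 340 (mod 935), where 935 = lcm(187, 55).
gcd(935, 9361) = 11 and 11 | (8326 − 340), so the pair is consistent; merging gives y ≡ 373405 (mod 795685), where 795685 = lcm(935, 9361).
The solution is unique modulo lcm(187, 55, 9361) = 795685.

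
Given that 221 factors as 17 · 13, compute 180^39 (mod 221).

5

Mod 17: 180 ≡ 10; by Fermat, exponent reduces to 39 mod 16 = 7; 10^7 ≡ 5 (mod 17).
Mod 13: 180 ≡ 11; by Fermat, exponent reduces to 39 mod 12 = 3; 11^3 ≡ 5 (mod 13).
Combine by CRT: x ≡ 5 (mod 17), x ≡ 5 (mod 13) ⇒ x ≡ 5 (mod 221).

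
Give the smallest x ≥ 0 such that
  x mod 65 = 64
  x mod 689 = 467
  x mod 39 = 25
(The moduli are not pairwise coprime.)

9424

Combine the congruences pairwise.
gcd(65, 689) = 13 and 13 | (467 − 64), so the pair is consistent; merging gives x ≡ 2534 (mod 3445), where 3445 = lcm(65, 689).
gcd(3445, 39) = 13 and 13 | (25 − 2534), so the pair is consistent; merging gives x ≡ 9424 (mod 10335), where 10335 = lcm(3445, 39).
The solution is unique modulo lcm(65, 689, 39) = 10335.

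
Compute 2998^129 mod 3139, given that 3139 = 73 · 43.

Mod 73: 2998 ≡ 5; by Fermat, exponent reduces to 129 mod 72 = 57; 5^57 ≡ 56 (mod 73).
Mod 43: 2998 ≡ 31; by Fermat, exponent reduces to 129 mod 42 = 3; 31^3 ≡ 35 (mod 43).
Combine by CRT: x ≡ 56 (mod 73), x ≡ 35 (mod 43) ⇒ x ≡ 2830 (mod 3139).

2830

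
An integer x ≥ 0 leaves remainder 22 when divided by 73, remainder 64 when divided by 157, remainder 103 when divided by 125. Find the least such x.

The moduli are pairwise coprime; N = 73·157·125 = 1432625.
N/73 = 19625; 19625 ≡ 61 (mod 73); 61·6 ≡ 1, so inverse 6.
N/157 = 9125; 9125 ≡ 19 (mod 157); 19·124 ≡ 1, so inverse 124.
N/125 = 11461; 11461 ≡ 86 (mod 125); 86·16 ≡ 1, so inverse 16.
x ≡ 22·19625·6 + 64·9125·124 + 103·11461·16 = 93894228.
93894228 mod 1432625 = 773603.

773603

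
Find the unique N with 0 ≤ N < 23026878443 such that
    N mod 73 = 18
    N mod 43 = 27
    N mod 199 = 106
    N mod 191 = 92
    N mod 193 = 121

142048893

The moduli are pairwise coprime; M = 73·43·199·191·193 = 23026878443.
M/73 = 315436691; 315436691 ≡ 41 (mod 73); 41·57 ≡ 1, so inverse 57.
M/43 = 535508801; 535508801 ≡ 2 (mod 43); 2·22 ≡ 1, so inverse 22.
M/199 = 115712957; 115712957 ≡ 29 (mod 199); 29·151 ≡ 1, so inverse 151.
M/191 = 120559573; 120559573 ≡ 182 (mod 191); 182·106 ≡ 1, so inverse 106.
M/193 = 119310251; 119310251 ≡ 160 (mod 193); 160·76 ≡ 1, so inverse 76.
N ≡ 18·315436691·57 + 27·535508801·22 + 106·115712957·151 + 92·120559573·106 + 121·119310251·76 = 4766705886594.
4766705886594 mod 23026878443 = 142048893.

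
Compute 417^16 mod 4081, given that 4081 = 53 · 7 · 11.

452

Mod 53: 417 ≡ 46; 46^16 ≡ 28 (mod 53).
Mod 7: 417 ≡ 4; by Fermat, exponent reduces to 16 mod 6 = 4; 4^4 ≡ 4 (mod 7).
Mod 11: 417 ≡ 10; by Fermat, exponent reduces to 16 mod 10 = 6; 10^6 ≡ 1 (mod 11).
Combine by CRT: x ≡ 28 (mod 53), x ≡ 4 (mod 7), x ≡ 1 (mod 11) ⇒ x ≡ 452 (mod 4081).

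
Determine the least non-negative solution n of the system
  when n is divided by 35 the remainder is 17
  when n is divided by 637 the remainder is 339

gcd(35, 637) = 7 and 7 | (339 − 17), so the pair is consistent; merging gives n ≡ 2887 (mod 3185), where 3185 = lcm(35, 637).
The solution is unique modulo lcm(35, 637) = 3185.

2887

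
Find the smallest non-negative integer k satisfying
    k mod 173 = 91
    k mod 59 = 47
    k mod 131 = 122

Combine the congruences pairwise.
From k ≡ 91 (mod 173) write k = 91 + 173t. Substituting into k ≡ 47 (mod 59) gives 173t ≡ 15 (mod 59), and since 55⁻¹ ≡ 44 (mod 59), t ≡ 11. Hence k ≡ 91 + 173·11 = 1994 (mod 10207).
From k ≡ 1994 (mod 10207) write k = 1994 + 10207t. Substituting into k ≡ 122 (mod 131) gives 10207t ≡ 93 (mod 131), and since 120⁻¹ ≡ 119 (mod 131), t ≡ 63. Hence k ≡ 1994 + 10207·63 = 645035 (mod 1337117).

645035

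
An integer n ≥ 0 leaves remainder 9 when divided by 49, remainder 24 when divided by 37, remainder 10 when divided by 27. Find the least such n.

From n ≡ 9 (mod 49) write n = 9 + 49t. Substituting into n ≡ 24 (mod 37) gives 49t ≡ 15 (mod 37), and since 12⁻¹ ≡ 34 (mod 37), t ≡ 29. Hence n ≡ 9 + 49·29 = 1430 (mod 1813).
From n ≡ 1430 (mod 1813) write n = 1430 + 1813t. Substituting into n ≡ 10 (mod 27) gives 1813t ≡ 11 (mod 27), and since 4⁻¹ ≡ 7 (mod 27), t ≡ 23. Hence n ≡ 1430 + 1813·23 = 43129 (mod 48951).

43129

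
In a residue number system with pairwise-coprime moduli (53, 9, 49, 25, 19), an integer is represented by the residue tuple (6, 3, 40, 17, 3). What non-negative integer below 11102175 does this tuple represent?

The moduli are pairwise coprime; N = 53·9·49·25·19 = 11102175.
N/53 = 209475; 209475 ≡ 19 (mod 53); 19·14 ≡ 1, so inverse 14.
N/9 = 1233575; 1233575 ≡ 8 (mod 9); 8·8 ≡ 1, so inverse 8.
N/49 = 226575; 226575 ≡ 48 (mod 49); 48·48 ≡ 1, so inverse 48.
N/25 = 444087; 444087 ≡ 12 (mod 25); 12·23 ≡ 1, so inverse 23.
N/19 = 584325; 584325 ≡ 18 (mod 19); 18·18 ≡ 1, so inverse 18.
x ≡ 6·209475·14 + 3·1233575·8 + 40·226575·48 + 17·444087·23 + 3·584325·18 = 687417267.
687417267 mod 11102175 = 10184592.

10184592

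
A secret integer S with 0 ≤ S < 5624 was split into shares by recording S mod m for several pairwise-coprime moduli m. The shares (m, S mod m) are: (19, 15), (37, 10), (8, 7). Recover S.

The moduli are pairwise coprime; N = 19·37·8 = 5624.
N/19 = 296; 296 ≡ 11 (mod 19); 11·7 ≡ 1, so inverse 7.
N/37 = 152; 152 ≡ 4 (mod 37); 4·28 ≡ 1, so inverse 28.
N/8 = 703; 703 ≡ 7 (mod 8); 7·7 ≡ 1, so inverse 7.
S ≡ 15·296·7 + 10·152·28 + 7·703·7 = 108087.
108087 mod 5624 = 1231.

1231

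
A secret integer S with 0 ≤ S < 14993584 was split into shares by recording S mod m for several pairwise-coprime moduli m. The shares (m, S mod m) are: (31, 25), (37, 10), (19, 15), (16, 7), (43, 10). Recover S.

9792615

From S ≡ 25 (mod 31) write S = 25 + 31t. Substituting into S ≡ 10 (mod 37) gives 31t ≡ 22 (mod 37), and since 31⁻¹ ≡ 6 (mod 37), t ≡ 21. Hence S ≡ 25 + 31·21 = 676 (mod 1147).
From S ≡ 676 (mod 1147) write S = 676 + 1147t. Substituting into S ≡ 15 (mod 19) gives 1147t ≡ 4 (mod 19), and since 7⁻¹ ≡ 11 (mod 19), t ≡ 6. Hence S ≡ 676 + 1147·6 = 7558 (mod 21793).
From S ≡ 7558 (mod 21793) write S = 7558 + 21793t. Substituting into S ≡ 7 (mod 16) gives 21793t ≡ 1 (mod 16), and since 1⁻¹ ≡ 1 (mod 16), t ≡ 1. Hence S ≡ 7558 + 21793·1 = 29351 (mod 348688).
From S ≡ 29351 (mod 348688) write S = 29351 + 348688t. Substituting into S ≡ 10 (mod 43) gives 348688t ≡ 28 (mod 43), and since 1⁻¹ ≡ 1 (mod 43), t ≡ 28. Hence S ≡ 29351 + 348688·28 = 9792615 (mod 14993584).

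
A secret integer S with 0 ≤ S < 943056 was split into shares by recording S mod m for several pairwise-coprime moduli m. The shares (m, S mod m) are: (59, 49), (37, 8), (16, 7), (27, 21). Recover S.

The moduli are pairwise coprime; N = 59·37·16·27 = 943056.
N/59 = 15984; 15984 ≡ 54 (mod 59); 54·47 ≡ 1, so inverse 47.
N/37 = 25488; 25488 ≡ 32 (mod 37); 32·22 ≡ 1, so inverse 22.
N/16 = 58941; 58941 ≡ 13 (mod 16); 13·5 ≡ 1, so inverse 5.
N/27 = 34928; 34928 ≡ 17 (mod 27); 17·8 ≡ 1, so inverse 8.
S ≡ 49·15984·47 + 8·25488·22 + 7·58941·5 + 21·34928·8 = 49227879.
49227879 mod 943056 = 188967.

188967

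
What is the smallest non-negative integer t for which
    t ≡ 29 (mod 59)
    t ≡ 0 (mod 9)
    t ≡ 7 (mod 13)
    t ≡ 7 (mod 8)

From t ≡ 29 (mod 59) write t = 29 + 59s. Substituting into t ≡ 0 (mod 9) gives 59s ≡ 7 (mod 9), and since 5⁻¹ ≡ 2 (mod 9), s ≡ 5. Hence t ≡ 29 + 59·5 = 324 (mod 531).
From t ≡ 324 (mod 531) write t = 324 + 531s. Substituting into t ≡ 7 (mod 13) gives 531s ≡ 8 (mod 13), and since 11⁻¹ ≡ 6 (mod 13), s ≡ 9. Hence t ≡ 324 + 531·9 = 5103 (mod 6903).
From t ≡ 5103 (mod 6903) write t = 5103 + 6903s. Substituting into t ≡ 7 (mod 8) gives 6903s ≡ 0 (mod 8), and since 7⁻¹ ≡ 7 (mod 8), s ≡ 0. Hence t ≡ 5103 + 6903·0 = 5103 (mod 55224).

5103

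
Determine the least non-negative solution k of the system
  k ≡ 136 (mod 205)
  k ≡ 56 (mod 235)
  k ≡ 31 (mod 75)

gcd(205, 235) = 5 and 5 | (56 − 136), so the pair is consistent; merging gives k ≡ 7106 (mod 9635), where 9635 = lcm(205, 235).
gcd(9635, 75) = 5 and 5 | (31 − 7106), so the pair is consistent; merging gives k ≡ 103456 (mod 144525), where 144525 = lcm(9635, 75).
The solution is unique modulo lcm(205, 235, 75) = 144525.

103456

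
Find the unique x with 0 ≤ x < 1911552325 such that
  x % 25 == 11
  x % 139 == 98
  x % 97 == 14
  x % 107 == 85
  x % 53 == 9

From x ≡ 11 (mod 25) write x = 11 + 25t. Substituting into x ≡ 98 (mod 139) gives 25t ≡ 87 (mod 139), and since 25⁻¹ ≡ 89 (mod 139), t ≡ 98. Hence x ≡ 11 + 25·98 = 2461 (mod 3475).
From x ≡ 2461 (mod 3475) write x = 2461 + 3475t. Substituting into x ≡ 14 (mod 97) gives 3475t ≡ 75 (mod 97), and since 80⁻¹ ≡ 57 (mod 97), t ≡ 7. Hence x ≡ 2461 + 3475·7 = 26786 (mod 337075).
From x ≡ 26786 (mod 337075) write x = 26786 + 337075t. Substituting into x ≡ 85 (mod 107) gives 337075t ≡ 49 (mod 107), and since 25⁻¹ ≡ 30 (mod 107), t ≡ 79. Hence x ≡ 26786 + 337075·79 = 26655711 (mod 36067025).
From x ≡ 26655711 (mod 36067025) write x = 26655711 + 36067025t. Substituting into x ≡ 9 (mod 53) gives 36067025t ≡ 12 (mod 53), and since 48⁻¹ ≡ 21 (mod 53), t ≡ 40. Hence x ≡ 26655711 + 36067025·40 = 1469336711 (mod 1911552325).

1469336711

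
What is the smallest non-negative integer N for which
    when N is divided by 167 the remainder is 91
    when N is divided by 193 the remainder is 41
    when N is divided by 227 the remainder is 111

From N ≡ 91 (mod 167) write N = 91 + 167t. Substituting into N ≡ 41 (mod 193) gives 167t ≡ 143 (mod 193), and since 167⁻¹ ≡ 141 (mod 193), t ≡ 91. Hence N ≡ 91 + 167·91 = 15288 (mod 32231).
From N ≡ 15288 (mod 32231) write N = 15288 + 32231t. Substituting into N ≡ 111 (mod 227) gives 32231t ≡ 32 (mod 227), and since 224⁻¹ ≡ 151 (mod 227), t ≡ 65. Hence N ≡ 15288 + 32231·65 = 2110303 (mod 7316437).

2110303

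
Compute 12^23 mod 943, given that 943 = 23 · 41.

Mod 23: 12 ≡ 12; by Fermat, exponent reduces to 23 mod 22 = 1; 12^1 ≡ 12 (mod 23).
Mod 41: 12 ≡ 12; 12^23 ≡ 35 (mod 41).
Combine by CRT: x ≡ 12 (mod 23), x ≡ 35 (mod 41) ⇒ x ≡ 35 (mod 943).

35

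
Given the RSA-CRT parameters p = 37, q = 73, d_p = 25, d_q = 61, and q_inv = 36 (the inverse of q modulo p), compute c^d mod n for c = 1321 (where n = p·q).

m₁ = c^(d_p) mod p: c ≡ 26 (mod 37), and 26^25 mod 37 = 26.
m₂ = c^(d_q) mod q: c ≡ 7 (mod 73), and 7^61 mod 73 = 66.
h = q_inv·(m₁ − m₂) mod p = 36·(26 − 66) mod 37 = 3.
m = m₂ + h·q = 66 + 3·73 = 285.

285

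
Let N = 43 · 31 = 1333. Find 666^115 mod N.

Mod 43: 666 ≡ 21; by Fermat, exponent reduces to 115 mod 42 = 31; 21^31 ≡ 16 (mod 43).
Mod 31: 666 ≡ 15; by Fermat, exponent reduces to 115 mod 30 = 25; 15^25 ≡ 30 (mod 31).
Combine by CRT: x ≡ 16 (mod 43), x ≡ 30 (mod 31) ⇒ x ≡ 1177 (mod 1333).

1177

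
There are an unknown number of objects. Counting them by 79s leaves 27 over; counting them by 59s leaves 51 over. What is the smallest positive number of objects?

From N ≡ 27 (mod 79) write N = 27 + 79t. Substituting into N ≡ 51 (mod 59) gives 79t ≡ 24 (mod 59), and since 20⁻¹ ≡ 3 (mod 59), t ≡ 13. Hence N ≡ 27 + 79·13 = 1054 (mod 4661).

1054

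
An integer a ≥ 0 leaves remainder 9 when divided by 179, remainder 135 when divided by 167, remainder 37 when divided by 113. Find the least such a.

2527847

From a ≡ 9 (mod 179) write a = 9 + 179t. Substituting into a ≡ 135 (mod 167) gives 179t ≡ 126 (mod 167), and since 12⁻¹ ≡ 14 (mod 167), t ≡ 94. Hence a ≡ 9 + 179·94 = 16835 (mod 29893).
From a ≡ 16835 (mod 29893) write a = 16835 + 29893t. Substituting into a ≡ 37 (mod 113) gives 29893t ≡ 39 (mod 113), and since 61⁻¹ ≡ 63 (mod 113), t ≡ 84. Hence a ≡ 16835 + 29893·84 = 2527847 (mod 3377909).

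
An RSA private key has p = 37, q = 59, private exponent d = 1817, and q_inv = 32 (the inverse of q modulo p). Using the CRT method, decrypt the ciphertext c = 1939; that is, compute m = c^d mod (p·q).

1327

d_p = d mod (p−1) = 1817 mod 36 = 17; d_q = d mod (q−1) = 19.
m₁ = c^(d_p) mod p: c ≡ 15 (mod 37), and 15^17 mod 37 = 32.
m₂ = c^(d_q) mod q: c ≡ 51 (mod 59), and 51^19 mod 59 = 29.
h = q_inv·(m₁ − m₂) mod p = 32·(32 − 29) mod 37 = 22.
m = m₂ + h·q = 29 + 22·59 = 1327.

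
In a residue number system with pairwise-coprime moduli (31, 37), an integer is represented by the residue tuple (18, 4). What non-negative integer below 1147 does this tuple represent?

From x ≡ 18 (mod 31) write x = 18 + 31t. Substituting into x ≡ 4 (mod 37) gives 31t ≡ 23 (mod 37), and since 31⁻¹ ≡ 6 (mod 37), t ≡ 27. Hence x ≡ 18 + 31·27 = 855 (mod 1147).

855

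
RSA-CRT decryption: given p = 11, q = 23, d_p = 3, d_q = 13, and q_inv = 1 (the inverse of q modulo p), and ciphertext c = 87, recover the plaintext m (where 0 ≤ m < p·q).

186

m₁ = c^(d_p) mod p: c ≡ 10 (mod 11), and 10^3 mod 11 = 10.
m₂ = c^(d_q) mod q: c ≡ 18 (mod 23), and 18^13 mod 23 = 2.
h = q_inv·(m₁ − m₂) mod p = 1·(10 − 2) mod 11 = 8.
m = m₂ + h·q = 2 + 8·23 = 186.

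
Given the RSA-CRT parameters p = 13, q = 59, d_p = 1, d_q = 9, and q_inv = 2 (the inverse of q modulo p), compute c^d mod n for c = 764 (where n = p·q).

m₁ = c^(d_p) mod p: c ≡ 10 (mod 13), and 10^1 mod 13 = 10.
m₂ = c^(d_q) mod q: c ≡ 56 (mod 59), and 56^9 mod 59 = 23.
h = q_inv·(m₁ − m₂) mod p = 2·(10 − 23) mod 13 = 0.
m = m₂ + h·q = 23 + 0·59 = 23.

23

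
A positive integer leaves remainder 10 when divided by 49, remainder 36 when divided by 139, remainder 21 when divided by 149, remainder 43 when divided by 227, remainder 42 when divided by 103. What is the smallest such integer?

From a ≡ 10 (mod 49) write a = 10 + 49t. Substituting into a ≡ 36 (mod 139) gives 49t ≡ 26 (mod 139), and since 49⁻¹ ≡ 122 (mod 139), t ≡ 114. Hence a ≡ 10 + 49·114 = 5596 (mod 6811).
From a ≡ 5596 (mod 6811) write a = 5596 + 6811t. Substituting into a ≡ 21 (mod 149) gives 6811t ≡ 87 (mod 149), and since 106⁻¹ ≡ 97 (mod 149), t ≡ 95. Hence a ≡ 5596 + 6811·95 = 652641 (mod 1014839).
From a ≡ 652641 (mod 1014839) write a = 652641 + 1014839t. Substituting into a ≡ 43 (mod 227) gives 1014839t ≡ 27 (mod 227), and since 149⁻¹ ≡ 32 (mod 227), t ≡ 183. Hence a ≡ 652641 + 1014839·183 = 186368178 (mod 230368453).
From a ≡ 186368178 (mod 230368453) write a = 186368178 + 230368453t. Substituting into a ≡ 42 (mod 103) gives 230368453t ≡ 64 (mod 103), and since 95⁻¹ ≡ 90 (mod 103), t ≡ 95. Hence a ≡ 186368178 + 230368453·95 = 22071371213 (mod 23727950659).

22071371213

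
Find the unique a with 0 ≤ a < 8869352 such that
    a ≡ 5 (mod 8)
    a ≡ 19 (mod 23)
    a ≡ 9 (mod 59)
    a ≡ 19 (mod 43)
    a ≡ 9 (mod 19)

5627429

From a ≡ 5 (mod 8) write a = 5 + 8t. Substituting into a ≡ 19 (mod 23) gives 8t ≡ 14 (mod 23), and since 8⁻¹ ≡ 3 (mod 23), t ≡ 19. Hence a ≡ 5 + 8·19 = 157 (mod 184).
From a ≡ 157 (mod 184) write a = 157 + 184t. Substituting into a ≡ 9 (mod 59) gives 184t ≡ 29 (mod 59), and since 7⁻¹ ≡ 17 (mod 59), t ≡ 21. Hence a ≡ 157 + 184·21 = 4021 (mod 10856).
From a ≡ 4021 (mod 10856) write a = 4021 + 10856t. Substituting into a ≡ 19 (mod 43) gives 10856t ≡ 40 (mod 43), and since 20⁻¹ ≡ 28 (mod 43), t ≡ 2. Hence a ≡ 4021 + 10856·2 = 25733 (mod 466808).
From a ≡ 25733 (mod 466808) write a = 25733 + 466808t. Substituting into a ≡ 9 (mod 19) gives 466808t ≡ 2 (mod 19), and since 16⁻¹ ≡ 6 (mod 19), t ≡ 12. Hence a ≡ 25733 + 466808·12 = 5627429 (mod 8869352).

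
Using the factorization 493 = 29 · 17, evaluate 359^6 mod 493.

Mod 29: 359 ≡ 11; 11^6 ≡ 9 (mod 29).
Mod 17: 359 ≡ 2; 2^6 ≡ 13 (mod 17).
Combine by CRT: x ≡ 9 (mod 29), x ≡ 13 (mod 17) ⇒ x ≡ 183 (mod 493).

183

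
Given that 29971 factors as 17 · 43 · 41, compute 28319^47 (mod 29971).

2561

Mod 17: 28319 ≡ 14; by Fermat, exponent reduces to 47 mod 16 = 15; 14^15 ≡ 11 (mod 17).
Mod 43: 28319 ≡ 25; by Fermat, exponent reduces to 47 mod 42 = 5; 25^5 ≡ 24 (mod 43).
Mod 41: 28319 ≡ 29; by Fermat, exponent reduces to 47 mod 40 = 7; 29^7 ≡ 19 (mod 41).
Combine by CRT: x ≡ 11 (mod 17), x ≡ 24 (mod 43), x ≡ 19 (mod 41) ⇒ x ≡ 2561 (mod 29971).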